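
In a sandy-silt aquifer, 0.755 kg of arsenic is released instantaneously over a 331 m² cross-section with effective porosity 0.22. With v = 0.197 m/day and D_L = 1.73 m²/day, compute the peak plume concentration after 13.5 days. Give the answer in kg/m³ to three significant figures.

The peak of an instantaneous 1D plume sits at x = vt; there the Gaussian factor is 1 and C_max = M/(n_e·A·√(4πDt)), where n_e·A is the pore area the mass is dissolved in.
√(4πDt) = √(4π × 1.73 × 13.5) = 17.13 m, so C_max = 0.755/(0.22 × 331 × 17.13) = 0.000605 kg/m³.

0.000605 kg/m³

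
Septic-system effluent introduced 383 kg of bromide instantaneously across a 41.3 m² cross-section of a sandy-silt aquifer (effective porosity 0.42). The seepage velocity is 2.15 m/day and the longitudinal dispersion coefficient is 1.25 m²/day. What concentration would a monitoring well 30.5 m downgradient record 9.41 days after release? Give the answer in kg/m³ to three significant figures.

For an instantaneous plane source, C(x,t) = M/(n_e·A·√(4πDt)) · exp(−(x−vt)²/(4Dt)), with n_e·A the pore (flow) area.
Plume center vt = 2.15 × 9.41 = 20.2315 m, so the well at 30.5 m is 10.2685 m downgradient of the peak.
√(4πDt) = 12.16 m, giving peak height M/(n_e·A·√(4πDt)) = 383/(0.42 × 41.3 × 12.16) = 1.816 kg/m³.
(x−vt)²/(4Dt) = (10.2685)²/(4 × 1.25 × 9.41) = 2.241; exp(−2.241) = 0.1064.
C = 1.816 × 0.1064 = 0.193 kg/m³.

0.193 kg/m³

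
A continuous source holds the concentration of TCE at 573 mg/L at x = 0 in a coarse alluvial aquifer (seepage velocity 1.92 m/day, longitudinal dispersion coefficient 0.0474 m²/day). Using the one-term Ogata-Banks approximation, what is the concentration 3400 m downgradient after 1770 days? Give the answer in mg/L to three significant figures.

For a continuous step input, C/C₀ ≈ ½·erfc((x−vt)/(2√(Dt))).
vt = 1.92 × 1770 = 3398.4 m and 2√(Dt) = 2√(0.0474 × 1770) = 18.32 m.
Argument (x−vt)/(2√(Dt)) = (3400 − 3398.4)/18.32 = 0.08734; ½·erfc(0.08734) = 0.4508.
C = 573 × 0.4508 = 258 mg/L.

258 mg/L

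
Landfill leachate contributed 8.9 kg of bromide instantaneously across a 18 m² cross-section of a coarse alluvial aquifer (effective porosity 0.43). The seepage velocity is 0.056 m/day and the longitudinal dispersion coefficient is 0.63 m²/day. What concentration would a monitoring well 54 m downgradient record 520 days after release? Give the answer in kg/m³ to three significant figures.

0.0112 kg/m³

For an instantaneous plane source, C(x,t) = M/(n_e·A·√(4πDt)) · exp(−(x−vt)²/(4Dt)), with n_e·A the pore (flow) area.
Plume center vt = 0.056 × 520 = 29.12 m, so the well at 54 m is 24.88 m downgradient of the peak.
√(4πDt) = 64.16 m, giving peak height M/(n_e·A·√(4πDt)) = 8.9/(0.43 × 18 × 64.16) = 0.01792 kg/m³.
(x−vt)²/(4Dt) = (24.88)²/(4 × 0.63 × 520) = 0.4724; exp(−0.4724) = 0.6235.
C = 0.01792 × 0.6235 = 0.0112 kg/m³.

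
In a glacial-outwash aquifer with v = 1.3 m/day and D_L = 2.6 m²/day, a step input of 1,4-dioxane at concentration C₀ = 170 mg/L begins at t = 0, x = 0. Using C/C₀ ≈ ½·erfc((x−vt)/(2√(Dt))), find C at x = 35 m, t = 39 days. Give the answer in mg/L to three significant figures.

For a continuous step input, C/C₀ ≈ ½·erfc((x−vt)/(2√(Dt))).
vt = 1.3 × 39 = 50.7 m and 2√(Dt) = 2√(2.6 × 39) = 20.14 m.
Argument (x−vt)/(2√(Dt)) = (35 − 50.7)/20.14 = -0.7795; ½·erfc(-0.7795) = 0.8649.
C = 170 × 0.8649 = 147 mg/L.

147 mg/L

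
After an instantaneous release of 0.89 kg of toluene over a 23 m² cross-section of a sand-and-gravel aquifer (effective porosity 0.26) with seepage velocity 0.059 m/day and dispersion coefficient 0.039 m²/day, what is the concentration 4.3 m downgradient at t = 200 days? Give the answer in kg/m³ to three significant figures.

For an instantaneous plane source, C(x,t) = M/(n_e·A·√(4πDt)) · exp(−(x−vt)²/(4Dt)), with n_e·A the pore (flow) area.
Plume center vt = 0.059 × 200 = 11.8 m, so the well at 4.3 m is 7.5 m upgradient of the peak.
√(4πDt) = 9.900 m, giving peak height M/(n_e·A·√(4πDt)) = 0.89/(0.26 × 23 × 9.900) = 0.01503 kg/m³.
(x−vt)²/(4Dt) = (-7.5)²/(4 × 0.039 × 200) = 1.803; exp(−1.803) = 0.1648.
C = 0.01503 × 0.1648 = 0.00248 kg/m³.

0.00248 kg/m³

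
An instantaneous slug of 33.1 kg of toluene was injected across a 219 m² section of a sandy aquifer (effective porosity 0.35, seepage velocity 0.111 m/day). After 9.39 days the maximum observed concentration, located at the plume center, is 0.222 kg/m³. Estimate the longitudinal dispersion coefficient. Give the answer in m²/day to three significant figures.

0.0321 m²/day

At the plume center C_max = M/(n_e·A·√(4πDt)), so D = M²/(4πt·(n_e·A·C_max)²).
n_e·A·C_max = 0.35 × 219 × 0.222 = 17.02 kg/m.
D = 33.1²/(4π × 9.39 × 17.02²) = 0.0321 m²/day.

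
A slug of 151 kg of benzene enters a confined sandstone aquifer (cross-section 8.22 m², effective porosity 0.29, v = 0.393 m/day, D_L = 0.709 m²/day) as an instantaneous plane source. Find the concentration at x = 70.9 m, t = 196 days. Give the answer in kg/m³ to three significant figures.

For an instantaneous plane source, C(x,t) = M/(n_e·A·√(4πDt)) · exp(−(x−vt)²/(4Dt)), with n_e·A the pore (flow) area.
Plume center vt = 0.393 × 196 = 77.028 m, so the well at 70.9 m is 6.128 m upgradient of the peak.
√(4πDt) = 41.79 m, giving peak height M/(n_e·A·√(4πDt)) = 151/(0.29 × 8.22 × 41.79) = 1.516 kg/m³.
(x−vt)²/(4Dt) = (-6.128)²/(4 × 0.709 × 196) = 0.06756; exp(−0.06756) = 0.9347.
C = 1.516 × 0.9347 = 1.42 kg/m³.

1.42 kg/m³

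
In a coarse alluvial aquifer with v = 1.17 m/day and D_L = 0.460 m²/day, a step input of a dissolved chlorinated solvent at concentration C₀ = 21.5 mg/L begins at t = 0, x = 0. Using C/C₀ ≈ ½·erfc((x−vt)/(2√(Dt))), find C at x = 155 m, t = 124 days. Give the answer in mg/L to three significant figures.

For a continuous step input, C/C₀ ≈ ½·erfc((x−vt)/(2√(Dt))).
vt = 1.17 × 124 = 145.08 m and 2√(Dt) = 2√(0.460 × 124) = 15.10 m.
Argument (x−vt)/(2√(Dt)) = (155 − 145.08)/15.10 = 0.6570; ½·erfc(0.6570) = 0.1764.
C = 21.5 × 0.1764 = 3.79 mg/L.

3.79 mg/L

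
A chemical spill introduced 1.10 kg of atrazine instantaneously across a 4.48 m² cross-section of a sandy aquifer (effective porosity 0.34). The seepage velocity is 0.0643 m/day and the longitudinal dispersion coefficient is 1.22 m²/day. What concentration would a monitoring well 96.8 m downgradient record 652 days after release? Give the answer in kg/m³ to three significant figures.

For an instantaneous plane source, C(x,t) = M/(n_e·A·√(4πDt)) · exp(−(x−vt)²/(4Dt)), with n_e·A the pore (flow) area.
Plume center vt = 0.0643 × 652 = 41.9236 m, so the well at 96.8 m is 54.8764 m downgradient of the peak.
√(4πDt) = 99.98 m, giving peak height M/(n_e·A·√(4πDt)) = 1.10/(0.34 × 4.48 × 99.98) = 0.007223 kg/m³.
(x−vt)²/(4Dt) = (54.8764)²/(4 × 1.22 × 652) = 0.9465; exp(−0.9465) = 0.3881.
C = 0.007223 × 0.3881 = 0.00280 kg/m³.

0.00280 kg/m³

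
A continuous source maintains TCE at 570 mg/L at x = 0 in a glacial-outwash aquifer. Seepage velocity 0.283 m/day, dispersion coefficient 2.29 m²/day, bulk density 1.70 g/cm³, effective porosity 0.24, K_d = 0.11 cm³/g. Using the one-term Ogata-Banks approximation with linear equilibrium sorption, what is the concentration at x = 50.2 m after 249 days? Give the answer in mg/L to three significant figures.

Retardation factor R = 1 + ρ_b·K_d/n = 1 + 1.70 × 0.11/0.24 = 1.779.
Sorption retards both mechanisms: v_R = v/R = 0.1591 m/day, D_R = D/R = 1.287 m²/day.
v_R·t = 0.1591 × 249 = 39.6159 m; 2√(D_R t) = 35.80 m; argument = (50.2 − 39.6159)/35.80 = 0.2956.
C = C₀ × ½·erfc(0.2956) = 570 × 0.3380 = 193 mg/L.

193 mg/L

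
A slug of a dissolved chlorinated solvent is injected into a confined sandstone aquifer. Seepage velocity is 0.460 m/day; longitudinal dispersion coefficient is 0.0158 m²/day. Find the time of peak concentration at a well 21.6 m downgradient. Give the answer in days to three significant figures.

46.9 days

For the 1D instantaneous-source solution, setting ∂C/∂t = 0 at fixed x gives v²t² + 2Dt − x² = 0, so t = (√(D² + v²x²) − D)/v².
√(D² + v²x²) = √(0.0158² + 0.460² × 21.6²) = 9.936; v² = 0.2116.
t = (9.936 − 0.0158)/0.2116 = 46.9 days (vs. the pure-advection estimate x/v = 47.0 d).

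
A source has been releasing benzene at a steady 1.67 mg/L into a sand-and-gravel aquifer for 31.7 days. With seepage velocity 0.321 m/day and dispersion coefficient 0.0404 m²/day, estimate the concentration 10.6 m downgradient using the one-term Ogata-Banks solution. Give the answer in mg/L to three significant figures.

For a continuous step input, C/C₀ ≈ ½·erfc((x−vt)/(2√(Dt))).
vt = 0.321 × 31.7 = 10.1757 m and 2√(Dt) = 2√(0.0404 × 31.7) = 2.263 m.
Argument (x−vt)/(2√(Dt)) = (10.6 − 10.1757)/2.263 = 0.1875; ½·erfc(0.1875) = 0.3954.
C = 1.67 × 0.3954 = 0.660 mg/L.

0.660 mg/L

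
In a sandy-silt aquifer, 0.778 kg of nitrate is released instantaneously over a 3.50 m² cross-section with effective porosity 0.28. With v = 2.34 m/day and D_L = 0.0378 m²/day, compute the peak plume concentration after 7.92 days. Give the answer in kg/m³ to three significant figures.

0.409 kg/m³

The peak of an instantaneous 1D plume sits at x = vt; there the Gaussian factor is 1 and C_max = M/(n_e·A·√(4πDt)), where n_e·A is the pore area the mass is dissolved in.
√(4πDt) = √(4π × 0.0378 × 7.92) = 1.940 m, so C_max = 0.778/(0.28 × 3.50 × 1.940) = 0.409 kg/m³.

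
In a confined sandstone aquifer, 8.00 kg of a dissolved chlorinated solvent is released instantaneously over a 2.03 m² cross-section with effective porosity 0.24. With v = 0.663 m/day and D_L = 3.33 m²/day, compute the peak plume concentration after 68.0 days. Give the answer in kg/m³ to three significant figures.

0.308 kg/m³

The peak of an instantaneous 1D plume sits at x = vt; there the Gaussian factor is 1 and C_max = M/(n_e·A·√(4πDt)), where n_e·A is the pore area the mass is dissolved in.
√(4πDt) = √(4π × 3.33 × 68.0) = 53.34 m, so C_max = 8.00/(0.24 × 2.03 × 53.34) = 0.308 kg/m³.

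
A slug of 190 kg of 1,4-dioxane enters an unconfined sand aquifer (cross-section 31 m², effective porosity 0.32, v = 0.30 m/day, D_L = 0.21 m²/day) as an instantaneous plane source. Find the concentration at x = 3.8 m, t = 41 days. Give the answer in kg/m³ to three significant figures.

For an instantaneous plane source, C(x,t) = M/(n_e·A·√(4πDt)) · exp(−(x−vt)²/(4Dt)), with n_e·A the pore (flow) area.
Plume center vt = 0.30 × 41 = 12.3 m, so the well at 3.8 m is 8.5 m upgradient of the peak.
√(4πDt) = 10.40 m, giving peak height M/(n_e·A·√(4πDt)) = 190/(0.32 × 31 × 10.40) = 1.842 kg/m³.
(x−vt)²/(4Dt) = (-8.5)²/(4 × 0.21 × 41) = 2.098; exp(−2.098) = 0.1227.
C = 1.842 × 0.1227 = 0.226 kg/m³.

0.226 kg/m³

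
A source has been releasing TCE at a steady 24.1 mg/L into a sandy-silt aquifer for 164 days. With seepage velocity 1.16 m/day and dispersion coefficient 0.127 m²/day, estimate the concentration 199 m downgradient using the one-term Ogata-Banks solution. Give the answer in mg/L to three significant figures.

2.11 mg/L

For a continuous step input, C/C₀ ≈ ½·erfc((x−vt)/(2√(Dt))).
vt = 1.16 × 164 = 190.24 m and 2√(Dt) = 2√(0.127 × 164) = 9.128 m.
Argument (x−vt)/(2√(Dt)) = (199 − 190.24)/9.128 = 0.9597; ½·erfc(0.9597) = 0.08736.
C = 24.1 × 0.08736 = 2.11 mg/L.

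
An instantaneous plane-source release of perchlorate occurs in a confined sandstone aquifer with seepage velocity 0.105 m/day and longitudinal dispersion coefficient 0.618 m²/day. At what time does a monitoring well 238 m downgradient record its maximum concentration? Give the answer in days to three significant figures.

2210 days

For the 1D instantaneous-source solution, setting ∂C/∂t = 0 at fixed x gives v²t² + 2Dt − x² = 0, so t = (√(D² + v²x²) − D)/v².
√(D² + v²x²) = √(0.618² + 0.105² × 238²) = 25.00; v² = 0.011025.
t = (25.00 − 0.618)/0.011025 = 2210 days (vs. the pure-advection estimate x/v = 2270 d).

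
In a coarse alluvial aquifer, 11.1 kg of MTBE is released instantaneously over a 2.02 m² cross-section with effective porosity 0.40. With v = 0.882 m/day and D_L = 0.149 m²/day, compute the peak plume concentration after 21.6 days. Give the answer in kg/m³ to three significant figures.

The peak of an instantaneous 1D plume sits at x = vt; there the Gaussian factor is 1 and C_max = M/(n_e·A·√(4πDt)), where n_e·A is the pore area the mass is dissolved in.
√(4πDt) = √(4π × 0.149 × 21.6) = 6.360 m, so C_max = 11.1/(0.40 × 2.02 × 6.360) = 2.16 kg/m³.

2.16 kg/m³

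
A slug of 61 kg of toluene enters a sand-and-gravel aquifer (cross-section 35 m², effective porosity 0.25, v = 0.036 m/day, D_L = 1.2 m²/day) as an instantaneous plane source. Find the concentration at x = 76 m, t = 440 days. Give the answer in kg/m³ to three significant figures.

For an instantaneous plane source, C(x,t) = M/(n_e·A·√(4πDt)) · exp(−(x−vt)²/(4Dt)), with n_e·A the pore (flow) area.
Plume center vt = 0.036 × 440 = 15.84 m, so the well at 76 m is 60.16 m downgradient of the peak.
√(4πDt) = 81.46 m, giving peak height M/(n_e·A·√(4πDt)) = 61/(0.25 × 35 × 81.46) = 0.08558 kg/m³.
(x−vt)²/(4Dt) = (60.16)²/(4 × 1.2 × 440) = 1.714; exp(−1.714) = 0.1801.
C = 0.08558 × 0.1801 = 0.0154 kg/m³.

0.0154 kg/m³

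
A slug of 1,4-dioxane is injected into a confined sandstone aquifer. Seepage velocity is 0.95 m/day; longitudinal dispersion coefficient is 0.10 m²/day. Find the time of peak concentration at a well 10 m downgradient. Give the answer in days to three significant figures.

10.4 days

For the 1D instantaneous-source solution, setting ∂C/∂t = 0 at fixed x gives v²t² + 2Dt − x² = 0, so t = (√(D² + v²x²) − D)/v².
√(D² + v²x²) = √(0.10² + 0.95² × 10²) = 9.501; v² = 0.9025.
t = (9.501 − 0.10)/0.9025 = 10.4 days (vs. the pure-advection estimate x/v = 10.5 d).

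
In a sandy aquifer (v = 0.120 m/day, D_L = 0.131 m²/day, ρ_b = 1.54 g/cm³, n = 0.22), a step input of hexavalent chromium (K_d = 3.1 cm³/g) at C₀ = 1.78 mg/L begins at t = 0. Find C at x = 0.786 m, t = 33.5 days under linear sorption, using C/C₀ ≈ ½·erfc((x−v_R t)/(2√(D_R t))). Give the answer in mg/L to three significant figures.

Retardation factor R = 1 + ρ_b·K_d/n = 1 + 1.54 × 3.1/0.22 = 22.70.
Sorption retards both mechanisms: v_R = v/R = 0.005286 m/day, D_R = D/R = 0.005771 m²/day.
v_R·t = 0.005286 × 33.5 = 0.177081 m; 2√(D_R t) = 0.8794 m; argument = (0.786 − 0.177081)/0.8794 = 0.6924.
C = C₀ × ½·erfc(0.6924) = 1.78 × 0.1637 = 0.291 mg/L.

0.291 mg/L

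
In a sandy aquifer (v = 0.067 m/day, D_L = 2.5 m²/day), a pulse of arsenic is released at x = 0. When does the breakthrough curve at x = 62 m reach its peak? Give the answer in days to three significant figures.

For the 1D instantaneous-source solution, setting ∂C/∂t = 0 at fixed x gives v²t² + 2Dt − x² = 0, so t = (√(D² + v²x²) − D)/v².
√(D² + v²x²) = √(2.5² + 0.067² × 62²) = 4.848; v² = 0.004489.
t = (4.848 − 2.5)/0.004489 = 523 days (vs. the pure-advection estimate x/v = 925 d).

523 days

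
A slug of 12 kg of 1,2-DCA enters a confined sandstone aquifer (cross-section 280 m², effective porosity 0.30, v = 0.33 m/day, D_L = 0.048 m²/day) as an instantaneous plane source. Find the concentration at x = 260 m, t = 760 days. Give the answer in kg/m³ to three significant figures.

0.00374 kg/m³

For an instantaneous plane source, C(x,t) = M/(n_e·A·√(4πDt)) · exp(−(x−vt)²/(4Dt)), with n_e·A the pore (flow) area.
Plume center vt = 0.33 × 760 = 250.8 m, so the well at 260 m is 9.2 m downgradient of the peak.
√(4πDt) = 21.41 m, giving peak height M/(n_e·A·√(4πDt)) = 12/(0.30 × 280 × 21.41) = 0.006672 kg/m³.
(x−vt)²/(4Dt) = (9.2)²/(4 × 0.048 × 760) = 0.5800; exp(−0.5800) = 0.5599.
C = 0.006672 × 0.5599 = 0.00374 kg/m³.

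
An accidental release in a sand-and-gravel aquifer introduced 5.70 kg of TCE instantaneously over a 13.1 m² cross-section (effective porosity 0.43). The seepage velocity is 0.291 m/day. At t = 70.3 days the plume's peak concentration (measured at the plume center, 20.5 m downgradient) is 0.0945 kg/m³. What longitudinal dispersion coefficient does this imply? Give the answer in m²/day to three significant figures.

0.130 m²/day

At the plume center C_max = M/(n_e·A·√(4πDt)), so D = M²/(4πt·(n_e·A·C_max)²).
n_e·A·C_max = 0.43 × 13.1 × 0.0945 = 0.5323 kg/m.
D = 5.70²/(4π × 70.3 × 0.5323²) = 0.130 m²/day.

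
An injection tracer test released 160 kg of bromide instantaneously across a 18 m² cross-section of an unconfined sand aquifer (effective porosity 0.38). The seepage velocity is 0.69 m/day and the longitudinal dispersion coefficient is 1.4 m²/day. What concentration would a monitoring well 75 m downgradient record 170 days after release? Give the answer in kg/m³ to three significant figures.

For an instantaneous plane source, C(x,t) = M/(n_e·A·√(4πDt)) · exp(−(x−vt)²/(4Dt)), with n_e·A the pore (flow) area.
Plume center vt = 0.69 × 170 = 117.3 m, so the well at 75 m is 42.3 m upgradient of the peak.
√(4πDt) = 54.69 m, giving peak height M/(n_e·A·√(4πDt)) = 160/(0.38 × 18 × 54.69) = 0.4277 kg/m³.
(x−vt)²/(4Dt) = (-42.3)²/(4 × 1.4 × 170) = 1.880; exp(−1.880) = 0.1526.
C = 0.4277 × 0.1526 = 0.0653 kg/m³.

0.0653 kg/m³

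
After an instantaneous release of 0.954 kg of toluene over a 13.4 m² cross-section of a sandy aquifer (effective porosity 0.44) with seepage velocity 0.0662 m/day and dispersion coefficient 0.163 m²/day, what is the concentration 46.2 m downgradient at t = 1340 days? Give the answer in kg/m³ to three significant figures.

0.000390 kg/m³

For an instantaneous plane source, C(x,t) = M/(n_e·A·√(4πDt)) · exp(−(x−vt)²/(4Dt)), with n_e·A the pore (flow) area.
Plume center vt = 0.0662 × 1340 = 88.708 m, so the well at 46.2 m is 42.508 m upgradient of the peak.
√(4πDt) = 52.39 m, giving peak height M/(n_e·A·√(4πDt)) = 0.954/(0.44 × 13.4 × 52.39) = 0.003088 kg/m³.
(x−vt)²/(4Dt) = (-42.508)²/(4 × 0.163 × 1340) = 2.068; exp(−2.068) = 0.1264.
C = 0.003088 × 0.1264 = 0.000390 kg/m³.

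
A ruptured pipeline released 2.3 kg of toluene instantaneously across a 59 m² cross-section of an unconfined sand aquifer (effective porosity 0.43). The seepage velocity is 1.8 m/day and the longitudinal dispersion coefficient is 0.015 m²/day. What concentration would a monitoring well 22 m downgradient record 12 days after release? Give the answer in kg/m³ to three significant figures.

0.0483 kg/m³

For an instantaneous plane source, C(x,t) = M/(n_e·A·√(4πDt)) · exp(−(x−vt)²/(4Dt)), with n_e·A the pore (flow) area.
Plume center vt = 1.8 × 12 = 21.6 m, so the well at 22 m is 0.4 m downgradient of the peak.
√(4πDt) = 1.504 m, giving peak height M/(n_e·A·√(4πDt)) = 2.3/(0.43 × 59 × 1.504) = 0.06028 kg/m³.
(x−vt)²/(4Dt) = (0.4)²/(4 × 0.015 × 12) = 0.2222; exp(−0.2222) = 0.8008.
C = 0.06028 × 0.8008 = 0.0483 kg/m³.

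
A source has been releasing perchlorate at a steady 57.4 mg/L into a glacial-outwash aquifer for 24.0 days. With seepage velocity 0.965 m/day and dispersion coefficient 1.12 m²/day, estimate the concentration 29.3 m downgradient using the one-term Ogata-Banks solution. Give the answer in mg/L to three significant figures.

For a continuous step input, C/C₀ ≈ ½·erfc((x−vt)/(2√(Dt))).
vt = 0.965 × 24.0 = 23.16 m and 2√(Dt) = 2√(1.12 × 24.0) = 10.37 m.
Argument (x−vt)/(2√(Dt)) = (29.3 − 23.16)/10.37 = 0.5921; ½·erfc(0.5921) = 0.2012.
C = 57.4 × 0.2012 = 11.5 mg/L.

11.5 mg/L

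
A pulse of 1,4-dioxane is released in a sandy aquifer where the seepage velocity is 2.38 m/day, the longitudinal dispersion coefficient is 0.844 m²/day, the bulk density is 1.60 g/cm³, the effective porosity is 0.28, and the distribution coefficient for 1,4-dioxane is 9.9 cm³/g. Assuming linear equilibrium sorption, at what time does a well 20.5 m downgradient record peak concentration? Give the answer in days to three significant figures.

487 days

Retardation factor R = 1 + ρ_b·K_d/n = 1 + 1.60 × 9.9/0.28 = 57.57.
Sorption retards both mechanisms: v_R = v/R = 0.04134 m/day, D_R = D/R = 0.01466 m²/day.
Peak time from v_R²t² + 2D_R t − x² = 0: t = (√(D_R² + v_R²x²) − D_R)/v_R².
√(D_R² + v_R²x²) = √(0.01466² + 0.04134² × 20.5²) = 0.8476; v_R² = 0.001709.
t = (0.8476 − 0.01466)/0.001709 = 487 days.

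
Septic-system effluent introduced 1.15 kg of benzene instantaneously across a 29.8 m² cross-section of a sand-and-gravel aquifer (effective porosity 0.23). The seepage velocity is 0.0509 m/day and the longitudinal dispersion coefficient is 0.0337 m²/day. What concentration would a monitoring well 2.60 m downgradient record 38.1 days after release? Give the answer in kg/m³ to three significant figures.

0.0384 kg/m³

For an instantaneous plane source, C(x,t) = M/(n_e·A·√(4πDt)) · exp(−(x−vt)²/(4Dt)), with n_e·A the pore (flow) area.
Plume center vt = 0.0509 × 38.1 = 1.93929 m, so the well at 2.60 m is 0.66071 m downgradient of the peak.
√(4πDt) = 4.017 m, giving peak height M/(n_e·A·√(4πDt)) = 1.15/(0.23 × 29.8 × 4.017) = 0.04177 kg/m³.
(x−vt)²/(4Dt) = (0.66071)²/(4 × 0.0337 × 38.1) = 0.08500; exp(−0.08500) = 0.9185.
C = 0.04177 × 0.9185 = 0.0384 kg/m³.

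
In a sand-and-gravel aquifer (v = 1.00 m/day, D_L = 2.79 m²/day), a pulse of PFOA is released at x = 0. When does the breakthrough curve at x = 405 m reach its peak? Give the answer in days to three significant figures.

402 days

For the 1D instantaneous-source solution, setting ∂C/∂t = 0 at fixed x gives v²t² + 2Dt − x² = 0, so t = (√(D² + v²x²) − D)/v².
√(D² + v²x²) = √(2.79² + 1.00² × 405²) = 405.0; v² = 1.
t = (405.0 − 2.79)/1 = 402 days (vs. the pure-advection estimate x/v = 405 d).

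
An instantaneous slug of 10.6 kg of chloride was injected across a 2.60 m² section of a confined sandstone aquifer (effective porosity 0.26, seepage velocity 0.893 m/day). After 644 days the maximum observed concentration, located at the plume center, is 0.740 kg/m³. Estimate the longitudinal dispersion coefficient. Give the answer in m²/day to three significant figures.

At the plume center C_max = M/(n_e·A·√(4πDt)), so D = M²/(4πt·(n_e·A·C_max)²).
n_e·A·C_max = 0.26 × 2.60 × 0.740 = 0.5002 kg/m.
D = 10.6²/(4π × 644 × 0.5002²) = 0.0555 m²/day.

0.0555 m²/day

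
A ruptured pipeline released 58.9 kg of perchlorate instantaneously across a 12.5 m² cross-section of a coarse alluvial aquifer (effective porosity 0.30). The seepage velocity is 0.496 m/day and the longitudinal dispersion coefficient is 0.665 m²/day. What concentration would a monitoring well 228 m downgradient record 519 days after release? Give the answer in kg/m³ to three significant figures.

0.127 kg/m³

For an instantaneous plane source, C(x,t) = M/(n_e·A·√(4πDt)) · exp(−(x−vt)²/(4Dt)), with n_e·A the pore (flow) area.
Plume center vt = 0.496 × 519 = 257.424 m, so the well at 228 m is 29.424 m upgradient of the peak.
√(4πDt) = 65.86 m, giving peak height M/(n_e·A·√(4πDt)) = 58.9/(0.30 × 12.5 × 65.86) = 0.2385 kg/m³.
(x−vt)²/(4Dt) = (-29.424)²/(4 × 0.665 × 519) = 0.6271; exp(−0.6271) = 0.5341.
C = 0.2385 × 0.5341 = 0.127 kg/m³.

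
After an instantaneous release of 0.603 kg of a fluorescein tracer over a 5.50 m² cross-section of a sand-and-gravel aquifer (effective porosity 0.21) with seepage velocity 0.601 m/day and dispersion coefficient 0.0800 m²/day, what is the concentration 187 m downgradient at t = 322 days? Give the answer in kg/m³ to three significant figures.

For an instantaneous plane source, C(x,t) = M/(n_e·A·√(4πDt)) · exp(−(x−vt)²/(4Dt)), with n_e·A the pore (flow) area.
Plume center vt = 0.601 × 322 = 193.522 m, so the well at 187 m is 6.522 m upgradient of the peak.
√(4πDt) = 17.99 m, giving peak height M/(n_e·A·√(4πDt)) = 0.603/(0.21 × 5.50 × 17.99) = 0.02902 kg/m³.
(x−vt)²/(4Dt) = (-6.522)²/(4 × 0.0800 × 322) = 0.4128; exp(−0.4128) = 0.6618.
C = 0.02902 × 0.6618 = 0.0192 kg/m³.

0.0192 kg/m³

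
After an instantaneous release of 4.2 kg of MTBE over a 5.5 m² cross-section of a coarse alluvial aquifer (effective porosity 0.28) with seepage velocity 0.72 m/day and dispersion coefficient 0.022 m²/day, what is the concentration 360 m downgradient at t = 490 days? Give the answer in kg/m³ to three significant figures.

0.0704 kg/m³

For an instantaneous plane source, C(x,t) = M/(n_e·A·√(4πDt)) · exp(−(x−vt)²/(4Dt)), with n_e·A the pore (flow) area.
Plume center vt = 0.72 × 490 = 352.8 m, so the well at 360 m is 7.2 m downgradient of the peak.
√(4πDt) = 11.64 m, giving peak height M/(n_e·A·√(4πDt)) = 4.2/(0.28 × 5.5 × 11.64) = 0.2343 kg/m³.
(x−vt)²/(4Dt) = (7.2)²/(4 × 0.022 × 490) = 1.202; exp(−1.202) = 0.3006.
C = 0.2343 × 0.3006 = 0.0704 kg/m³.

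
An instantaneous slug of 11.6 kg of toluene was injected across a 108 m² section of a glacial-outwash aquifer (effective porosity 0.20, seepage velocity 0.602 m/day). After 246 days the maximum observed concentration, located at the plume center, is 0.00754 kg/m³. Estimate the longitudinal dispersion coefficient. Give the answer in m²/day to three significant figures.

At the plume center C_max = M/(n_e·A·√(4πDt)), so D = M²/(4πt·(n_e·A·C_max)²).
n_e·A·C_max = 0.20 × 108 × 0.00754 = 0.1629 kg/m.
D = 11.6²/(4π × 246 × 0.1629²) = 1.64 m²/day.

1.64 m²/day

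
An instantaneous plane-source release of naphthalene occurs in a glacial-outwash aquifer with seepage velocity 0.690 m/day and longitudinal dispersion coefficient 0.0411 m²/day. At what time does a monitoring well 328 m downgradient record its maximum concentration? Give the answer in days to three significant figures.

475 days

For the 1D instantaneous-source solution, setting ∂C/∂t = 0 at fixed x gives v²t² + 2Dt − x² = 0, so t = (√(D² + v²x²) − D)/v².
√(D² + v²x²) = √(0.0411² + 0.690² × 328²) = 226.3; v² = 0.4761.
t = (226.3 − 0.0411)/0.4761 = 475 days (vs. the pure-advection estimate x/v = 475 d).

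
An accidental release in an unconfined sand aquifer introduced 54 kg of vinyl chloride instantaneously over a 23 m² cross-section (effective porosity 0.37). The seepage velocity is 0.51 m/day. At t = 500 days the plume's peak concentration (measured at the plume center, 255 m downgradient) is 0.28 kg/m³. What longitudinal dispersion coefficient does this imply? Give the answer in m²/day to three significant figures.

0.0817 m²/day

At the plume center C_max = M/(n_e·A·√(4πDt)), so D = M²/(4πt·(n_e·A·C_max)²).
n_e·A·C_max = 0.37 × 23 × 0.28 = 2.383 kg/m.
D = 54²/(4π × 500 × 2.383²) = 0.0817 m²/day.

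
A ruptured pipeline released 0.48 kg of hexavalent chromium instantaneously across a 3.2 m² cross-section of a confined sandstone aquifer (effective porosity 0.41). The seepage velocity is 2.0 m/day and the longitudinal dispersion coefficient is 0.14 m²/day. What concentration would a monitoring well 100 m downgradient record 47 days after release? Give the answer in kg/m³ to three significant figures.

0.0102 kg/m³

For an instantaneous plane source, C(x,t) = M/(n_e·A·√(4πDt)) · exp(−(x−vt)²/(4Dt)), with n_e·A the pore (flow) area.
Plume center vt = 2.0 × 47 = 94 m, so the well at 100 m is 6 m downgradient of the peak.
√(4πDt) = 9.093 m, giving peak height M/(n_e·A·√(4πDt)) = 0.48/(0.41 × 3.2 × 9.093) = 0.04023 kg/m³.
(x−vt)²/(4Dt) = (6)²/(4 × 0.14 × 47) = 1.368; exp(−1.368) = 0.2546.
C = 0.04023 × 0.2546 = 0.0102 kg/m³.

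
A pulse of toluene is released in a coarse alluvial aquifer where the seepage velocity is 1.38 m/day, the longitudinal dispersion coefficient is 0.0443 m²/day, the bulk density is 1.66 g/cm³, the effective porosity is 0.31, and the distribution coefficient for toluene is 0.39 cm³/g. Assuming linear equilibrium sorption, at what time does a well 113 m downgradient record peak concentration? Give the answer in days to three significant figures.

Retardation factor R = 1 + ρ_b·K_d/n = 1 + 1.66 × 0.39/0.31 = 3.088.
Sorption retards both mechanisms: v_R = v/R = 0.4469 m/day, D_R = D/R = 0.01435 m²/day.
Peak time from v_R²t² + 2D_R t − x² = 0: t = (√(D_R² + v_R²x²) − D_R)/v_R².
√(D_R² + v_R²x²) = √(0.01435² + 0.4469² × 113²) = 50.50; v_R² = 0.1997.
t = (50.50 − 0.01435)/0.1997 = 253 days.

253 days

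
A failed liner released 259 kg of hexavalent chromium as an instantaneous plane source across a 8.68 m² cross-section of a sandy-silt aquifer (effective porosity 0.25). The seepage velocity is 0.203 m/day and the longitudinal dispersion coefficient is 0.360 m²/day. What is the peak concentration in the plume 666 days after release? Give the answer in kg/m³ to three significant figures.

The peak of an instantaneous 1D plume sits at x = vt; there the Gaussian factor is 1 and C_max = M/(n_e·A·√(4πDt)), where n_e·A is the pore area the mass is dissolved in.
√(4πDt) = √(4π × 0.360 × 666) = 54.89 m, so C_max = 259/(0.25 × 8.68 × 54.89) = 2.17 kg/m³.

2.17 kg/m³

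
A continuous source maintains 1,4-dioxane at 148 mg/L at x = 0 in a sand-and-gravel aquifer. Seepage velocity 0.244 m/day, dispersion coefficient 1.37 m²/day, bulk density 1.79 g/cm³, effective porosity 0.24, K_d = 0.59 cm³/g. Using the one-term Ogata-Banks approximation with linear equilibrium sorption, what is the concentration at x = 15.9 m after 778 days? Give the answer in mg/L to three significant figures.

Retardation factor R = 1 + ρ_b·K_d/n = 1 + 1.79 × 0.59/0.24 = 5.400.
Sorption retards both mechanisms: v_R = v/R = 0.04519 m/day, D_R = D/R = 0.2537 m²/day.
v_R·t = 0.04519 × 778 = 35.15782 m; 2√(D_R t) = 28.10 m; argument = (15.9 − 35.15782)/28.10 = -0.6853.
C = C₀ × ½·erfc(-0.6853) = 148 × 0.8338 = 123 mg/L.

123 mg/L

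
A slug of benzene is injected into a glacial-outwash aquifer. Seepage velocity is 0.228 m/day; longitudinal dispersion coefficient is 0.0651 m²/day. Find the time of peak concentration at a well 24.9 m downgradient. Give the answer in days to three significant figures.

For the 1D instantaneous-source solution, setting ∂C/∂t = 0 at fixed x gives v²t² + 2Dt − x² = 0, so t = (√(D² + v²x²) − D)/v².
√(D² + v²x²) = √(0.0651² + 0.228² × 24.9²) = 5.678; v² = 0.051984.
t = (5.678 − 0.0651)/0.051984 = 108 days (vs. the pure-advection estimate x/v = 109 d).

108 days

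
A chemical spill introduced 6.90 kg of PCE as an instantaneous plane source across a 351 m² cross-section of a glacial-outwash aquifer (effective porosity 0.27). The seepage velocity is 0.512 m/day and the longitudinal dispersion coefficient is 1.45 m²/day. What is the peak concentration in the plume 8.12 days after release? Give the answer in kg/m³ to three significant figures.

The peak of an instantaneous 1D plume sits at x = vt; there the Gaussian factor is 1 and C_max = M/(n_e·A·√(4πDt)), where n_e·A is the pore area the mass is dissolved in.
√(4πDt) = √(4π × 1.45 × 8.12) = 12.16 m, so C_max = 6.90/(0.27 × 351 × 12.16) = 0.00599 kg/m³.

0.00599 kg/m³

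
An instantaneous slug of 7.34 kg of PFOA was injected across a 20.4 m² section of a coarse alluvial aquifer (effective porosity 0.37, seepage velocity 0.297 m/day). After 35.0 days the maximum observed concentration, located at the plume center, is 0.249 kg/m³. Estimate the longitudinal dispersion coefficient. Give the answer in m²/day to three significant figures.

0.0347 m²/day

At the plume center C_max = M/(n_e·A·√(4πDt)), so D = M²/(4πt·(n_e·A·C_max)²).
n_e·A·C_max = 0.37 × 20.4 × 0.249 = 1.879 kg/m.
D = 7.34²/(4π × 35.0 × 1.879²) = 0.0347 m²/day.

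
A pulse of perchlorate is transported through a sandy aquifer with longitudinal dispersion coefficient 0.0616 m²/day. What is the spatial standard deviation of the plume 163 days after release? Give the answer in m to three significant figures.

4.48 m

Dispersive spreading gives a Gaussian with σ² = 2Dt; advection only shifts the center.
σ = √(2 × 0.0616 × 163) = 4.48 m.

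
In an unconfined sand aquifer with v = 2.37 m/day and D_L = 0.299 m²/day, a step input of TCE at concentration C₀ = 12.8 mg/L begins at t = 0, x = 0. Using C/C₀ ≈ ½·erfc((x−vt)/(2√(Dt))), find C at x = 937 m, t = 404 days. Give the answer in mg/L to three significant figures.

For a continuous step input, C/C₀ ≈ ½·erfc((x−vt)/(2√(Dt))).
vt = 2.37 × 404 = 957.48 m and 2√(Dt) = 2√(0.299 × 404) = 21.98 m.
Argument (x−vt)/(2√(Dt)) = (937 − 957.48)/21.98 = -0.9318; ½·erfc(-0.9318) = 0.9062.
C = 12.8 × 0.9062 = 11.6 mg/L.

11.6 mg/L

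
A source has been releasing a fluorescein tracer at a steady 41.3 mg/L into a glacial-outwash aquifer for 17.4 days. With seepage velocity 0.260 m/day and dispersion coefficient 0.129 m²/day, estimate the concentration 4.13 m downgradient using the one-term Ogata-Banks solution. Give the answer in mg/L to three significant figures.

For a continuous step input, C/C₀ ≈ ½·erfc((x−vt)/(2√(Dt))).
vt = 0.260 × 17.4 = 4.524 m and 2√(Dt) = 2√(0.129 × 17.4) = 2.996 m.
Argument (x−vt)/(2√(Dt)) = (4.13 − 4.524)/2.996 = -0.1315; ½·erfc(-0.1315) = 0.5738.
C = 41.3 × 0.5738 = 23.7 mg/L.

23.7 mg/L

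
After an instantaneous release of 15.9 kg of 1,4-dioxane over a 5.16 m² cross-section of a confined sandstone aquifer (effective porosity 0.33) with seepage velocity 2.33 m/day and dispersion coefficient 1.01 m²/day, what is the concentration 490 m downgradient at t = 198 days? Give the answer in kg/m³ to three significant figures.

For an instantaneous plane source, C(x,t) = M/(n_e·A·√(4πDt)) · exp(−(x−vt)²/(4Dt)), with n_e·A the pore (flow) area.
Plume center vt = 2.33 × 198 = 461.34 m, so the well at 490 m is 28.66 m downgradient of the peak.
√(4πDt) = 50.13 m, giving peak height M/(n_e·A·√(4πDt)) = 15.9/(0.33 × 5.16 × 50.13) = 0.1863 kg/m³.
(x−vt)²/(4Dt) = (28.66)²/(4 × 1.01 × 198) = 1.027; exp(−1.027) = 0.3581.
C = 0.1863 × 0.3581 = 0.0667 kg/m³.

0.0667 kg/m³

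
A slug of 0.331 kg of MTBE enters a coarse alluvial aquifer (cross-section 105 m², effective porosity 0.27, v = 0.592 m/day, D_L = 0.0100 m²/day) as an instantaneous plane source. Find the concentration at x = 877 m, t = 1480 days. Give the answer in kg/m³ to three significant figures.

0.000846 kg/m³

For an instantaneous plane source, C(x,t) = M/(n_e·A·√(4πDt)) · exp(−(x−vt)²/(4Dt)), with n_e·A the pore (flow) area.
Plume center vt = 0.592 × 1480 = 876.16 m, so the well at 877 m is 0.84 m downgradient of the peak.
√(4πDt) = 13.64 m, giving peak height M/(n_e·A·√(4πDt)) = 0.331/(0.27 × 105 × 13.64) = 0.0008560 kg/m³.
(x−vt)²/(4Dt) = (0.84)²/(4 × 0.0100 × 1480) = 0.01192; exp(−0.01192) = 0.9882.
C = 0.0008560 × 0.9882 = 0.000846 kg/m³.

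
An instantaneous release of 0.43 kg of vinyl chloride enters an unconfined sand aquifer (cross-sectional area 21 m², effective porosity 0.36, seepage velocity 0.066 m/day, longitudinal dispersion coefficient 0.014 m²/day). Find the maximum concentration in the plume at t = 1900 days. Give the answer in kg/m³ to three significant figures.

The peak of an instantaneous 1D plume sits at x = vt; there the Gaussian factor is 1 and C_max = M/(n_e·A·√(4πDt)), where n_e·A is the pore area the mass is dissolved in.
√(4πDt) = √(4π × 0.014 × 1900) = 18.28 m, so C_max = 0.43/(0.36 × 21 × 18.28) = 0.00311 kg/m³.

0.00311 kg/m³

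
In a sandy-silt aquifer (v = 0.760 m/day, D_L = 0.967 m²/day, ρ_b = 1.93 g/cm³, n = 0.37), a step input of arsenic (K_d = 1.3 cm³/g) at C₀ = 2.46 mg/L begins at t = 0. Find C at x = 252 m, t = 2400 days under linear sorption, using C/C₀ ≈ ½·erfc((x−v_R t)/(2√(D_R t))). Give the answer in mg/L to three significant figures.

Retardation factor R = 1 + ρ_b·K_d/n = 1 + 1.93 × 1.3/0.37 = 7.781.
Sorption retards both mechanisms: v_R = v/R = 0.09767 m/day, D_R = D/R = 0.1243 m²/day.
v_R·t = 0.09767 × 2400 = 234.408 m; 2√(D_R t) = 34.54 m; argument = (252 − 234.408)/34.54 = 0.5093.
C = C₀ × ½·erfc(0.5093) = 2.46 × 0.2357 = 0.580 mg/L.

0.580 mg/L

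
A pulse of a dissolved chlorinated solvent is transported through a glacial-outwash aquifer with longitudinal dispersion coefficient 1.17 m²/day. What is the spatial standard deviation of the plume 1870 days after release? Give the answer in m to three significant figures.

66.1 m

Dispersive spreading gives a Gaussian with σ² = 2Dt; advection only shifts the center.
σ = √(2 × 1.17 × 1870) = 66.1 m.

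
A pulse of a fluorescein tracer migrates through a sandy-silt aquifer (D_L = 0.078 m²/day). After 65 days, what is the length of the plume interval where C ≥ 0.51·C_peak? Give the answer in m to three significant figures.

The plume is Gaussian with σ = √(2Dt) = √(2 × 0.078 × 65) = 3.184 m.
C/C_peak = exp(−Δx²/(2σ²)) = 0.51 ⇒ Δx = σ·√(−2 ln 0.51) = 3.184 × 1.160 = 3.693 m.
Width = 2Δx = 7.39 m.

7.39 m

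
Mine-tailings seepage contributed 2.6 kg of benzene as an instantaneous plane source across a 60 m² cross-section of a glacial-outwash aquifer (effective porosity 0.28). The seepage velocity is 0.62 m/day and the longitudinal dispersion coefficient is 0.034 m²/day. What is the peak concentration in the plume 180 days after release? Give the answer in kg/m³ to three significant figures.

The peak of an instantaneous 1D plume sits at x = vt; there the Gaussian factor is 1 and C_max = M/(n_e·A·√(4πDt)), where n_e·A is the pore area the mass is dissolved in.
√(4πDt) = √(4π × 0.034 × 180) = 8.770 m, so C_max = 2.6/(0.28 × 60 × 8.770) = 0.0176 kg/m³.

0.0176 kg/m³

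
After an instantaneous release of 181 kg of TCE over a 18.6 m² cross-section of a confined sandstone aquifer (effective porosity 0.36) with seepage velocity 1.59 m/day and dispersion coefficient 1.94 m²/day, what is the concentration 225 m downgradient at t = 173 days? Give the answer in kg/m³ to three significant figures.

For an instantaneous plane source, C(x,t) = M/(n_e·A·√(4πDt)) · exp(−(x−vt)²/(4Dt)), with n_e·A the pore (flow) area.
Plume center vt = 1.59 × 173 = 275.07 m, so the well at 225 m is 50.07 m upgradient of the peak.
√(4πDt) = 64.94 m, giving peak height M/(n_e·A·√(4πDt)) = 181/(0.36 × 18.6 × 64.94) = 0.4162 kg/m³.
(x−vt)²/(4Dt) = (-50.07)²/(4 × 1.94 × 173) = 1.867; exp(−1.867) = 0.1546.
C = 0.4162 × 0.1546 = 0.0643 kg/m³.

0.0643 kg/m³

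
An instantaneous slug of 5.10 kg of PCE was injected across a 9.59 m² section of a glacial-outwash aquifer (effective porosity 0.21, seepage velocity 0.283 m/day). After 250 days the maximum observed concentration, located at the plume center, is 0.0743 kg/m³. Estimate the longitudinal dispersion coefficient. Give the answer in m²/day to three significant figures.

At the plume center C_max = M/(n_e·A·√(4πDt)), so D = M²/(4πt·(n_e·A·C_max)²).
n_e·A·C_max = 0.21 × 9.59 × 0.0743 = 0.1496 kg/m.
D = 5.10²/(4π × 250 × 0.1496²) = 0.370 m²/day.

0.370 m²/day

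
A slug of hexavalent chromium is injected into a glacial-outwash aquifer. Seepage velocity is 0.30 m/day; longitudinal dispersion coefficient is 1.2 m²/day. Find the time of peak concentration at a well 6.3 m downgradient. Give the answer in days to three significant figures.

11.5 days

For the 1D instantaneous-source solution, setting ∂C/∂t = 0 at fixed x gives v²t² + 2Dt − x² = 0, so t = (√(D² + v²x²) − D)/v².
√(D² + v²x²) = √(1.2² + 0.30² × 6.3²) = 2.239; v² = 0.09.
t = (2.239 − 1.2)/0.09 = 11.5 days (vs. the pure-advection estimate x/v = 21.0 d).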